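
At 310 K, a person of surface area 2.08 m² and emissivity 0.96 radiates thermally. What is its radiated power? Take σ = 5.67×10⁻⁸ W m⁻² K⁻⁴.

P ≈ 1050 W

P = εσAT⁴ = 0.96 × 5.67×10⁻⁸ × 2.08 × (310)⁴ = 0.96 × 5.67×10⁻⁸ × 2.08 × 9.24×10^9.
P = 1050 W.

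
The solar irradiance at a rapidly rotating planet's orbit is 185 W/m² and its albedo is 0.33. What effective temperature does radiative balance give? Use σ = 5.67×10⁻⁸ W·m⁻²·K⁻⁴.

T ≈ 153 K

Power absorbed = (1−a)S·πR²; power emitted = 4πR²σT⁴. Equating and cancelling πR²:
T = ((1−a)S / 4σ)^(1/4) = (124 / (4 × 5.67×10⁻⁸))^(1/4) = (5.47×10^8)^(1/4).
T = 153 K.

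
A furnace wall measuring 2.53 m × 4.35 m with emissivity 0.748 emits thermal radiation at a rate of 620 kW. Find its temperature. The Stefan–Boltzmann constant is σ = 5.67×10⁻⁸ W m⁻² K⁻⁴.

T ≈ 1070 K

A = 2.53 × 4.35 = 11.0 m².
From P = εσAT⁴, T = (P / εσA)^(1/4) = (6.20×10^5 / (0.748 × 5.67×10⁻⁸ × 11.0))^(1/4).
T = (1.33×10^12)^(1/4) = 1070 K.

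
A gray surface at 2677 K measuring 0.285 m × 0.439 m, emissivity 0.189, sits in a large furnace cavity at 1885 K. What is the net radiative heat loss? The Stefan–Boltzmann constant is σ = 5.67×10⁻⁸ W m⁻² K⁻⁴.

Q ≈ 51900 W

A = 0.285 × 0.439 = 0.125 m².
Q = εσA(T⁴ − T_s⁴). T⁴ − T_s⁴ = (2677)⁴ − (1885)⁴ = 5.14×10^13 − 1.26×10^13 = 3.87×10^13 K⁴.
Q = 0.189 × 5.67×10⁻⁸ × 0.125 × 3.87×10^13 = 51900 W.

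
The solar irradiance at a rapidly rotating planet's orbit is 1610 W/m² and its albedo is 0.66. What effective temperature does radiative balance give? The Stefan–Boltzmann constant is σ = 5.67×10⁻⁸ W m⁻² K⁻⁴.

Power absorbed = (1−a)S·πR²; power emitted = 4πR²σT⁴. Equating and cancelling πR²:
T = ((1−a)S / 4σ)^(1/4) = (547 / (4 × 5.67×10⁻⁸))^(1/4) = (2.41×10^9)^(1/4).
T = 222 K.

T ≈ 222 K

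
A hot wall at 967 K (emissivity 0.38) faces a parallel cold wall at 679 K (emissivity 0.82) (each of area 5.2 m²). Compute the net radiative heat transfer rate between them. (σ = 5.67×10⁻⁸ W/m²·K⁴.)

Q ≈ 68400 W

For two large parallel gray plates, q = σ(T₁⁴ − T₂⁴) / (1/ε₁ + 1/ε₂ − 1).
1/ε₁ + 1/ε₂ − 1 = 1/0.38 + 1/0.82 − 1 = 2.851.
T₁⁴ − T₂⁴ = 8.74×10^11 − 2.13×10^11 = 6.62×10^11 K⁴.
q = 5.67×10⁻⁸ × 6.62×10^11 / 2.851 = 13200 W/m².
Q = q·A = 13200 × 5.2 = 68400 W.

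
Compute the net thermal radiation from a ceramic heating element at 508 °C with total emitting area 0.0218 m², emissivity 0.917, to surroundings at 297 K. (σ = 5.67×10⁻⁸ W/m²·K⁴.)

Q ≈ 413 W

Convert: 508 °C = 781 K.
Q = εσA(T⁴ − T_s⁴). T⁴ − T_s⁴ = (781)⁴ − (297)⁴ = 3.72×10^11 − 7.78×10^9 = 3.64×10^11 K⁴.
Q = 0.917 × 5.67×10⁻⁸ × 0.0218 × 3.64×10^11 = 413 W.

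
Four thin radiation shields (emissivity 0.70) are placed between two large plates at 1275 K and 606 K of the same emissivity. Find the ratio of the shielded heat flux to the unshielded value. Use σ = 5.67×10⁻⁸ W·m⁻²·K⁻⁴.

With N identical shields there are N+1 = 5 gaps in series, each with the same radiative resistance, so the flux falls to 1/(N+1) of its unshielded value.

ratio ≈ 0.200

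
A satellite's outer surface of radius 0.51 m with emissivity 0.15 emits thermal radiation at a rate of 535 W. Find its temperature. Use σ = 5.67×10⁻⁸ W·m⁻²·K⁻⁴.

T ≈ 372 K

A = 4πr² = 4π × (0.51)² = 3.27 m².
From P = εσAT⁴, T = (P / εσA)^(1/4) = (535 / (0.15 × 5.67×10⁻⁸ × 3.27))^(1/4).
T = (1.92×10^10)^(1/4) = 372 K.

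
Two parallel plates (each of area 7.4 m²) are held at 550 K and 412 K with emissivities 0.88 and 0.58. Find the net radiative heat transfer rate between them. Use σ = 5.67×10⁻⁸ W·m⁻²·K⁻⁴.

Q ≈ 14100 W

For two large parallel gray plates, q = σ(T₁⁴ − T₂⁴) / (1/ε₁ + 1/ε₂ − 1).
1/ε₁ + 1/ε₂ − 1 = 1/0.88 + 1/0.58 − 1 = 1.861.
T₁⁴ − T₂⁴ = 9.15×10^10 − 2.88×10^10 = 6.27×10^10 K⁴.
q = 5.67×10⁻⁸ × 6.27×10^10 / 1.861 = 1910 W/m².
Q = q·A = 1910 × 7.4 = 14100 W.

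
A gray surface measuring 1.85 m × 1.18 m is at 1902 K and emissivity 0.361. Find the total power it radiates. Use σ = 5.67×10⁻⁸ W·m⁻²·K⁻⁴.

A = 1.85 × 1.18 = 2.18 m².
Stefan–Boltzmann: P = εσAT⁴ = 0.361 × 5.67×10⁻⁸ × 2.18 × (1902)⁴ = 0.361 × 5.67×10⁻⁸ × 2.18 × 1.31×10^13.
P = 5.85×10^5 W.

P ≈ 5.85×10^5 W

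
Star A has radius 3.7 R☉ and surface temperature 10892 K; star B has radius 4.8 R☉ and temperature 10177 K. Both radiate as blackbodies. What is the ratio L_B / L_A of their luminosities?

L_B/L_A ≈ 1.28

L = 4πR²σT⁴ ∝ R²T⁴, so L_B/L_A = (4.8/3.7)² × (10177/10892)⁴ = 1.68 × 0.762 = 1.28.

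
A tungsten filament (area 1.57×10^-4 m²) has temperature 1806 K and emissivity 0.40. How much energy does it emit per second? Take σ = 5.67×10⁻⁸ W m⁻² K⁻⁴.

P ≈ 37.9 W

P = εσAT⁴ = 0.40 × 5.67×10⁻⁸ × 1.57×10^-4 × (1806)⁴ = 0.40 × 5.67×10⁻⁸ × 1.57×10^-4 × 1.06×10^13.
P = 37.9 W.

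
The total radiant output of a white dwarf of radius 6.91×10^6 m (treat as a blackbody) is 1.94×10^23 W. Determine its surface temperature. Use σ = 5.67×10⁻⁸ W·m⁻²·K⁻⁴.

T ≈ 8690 K

A = 4πr² = 4π × (6.91×10^6)² = 6.00×10^14 m².
From P = σAT⁴, T = (P / σA)^(1/4) = (1.94×10^23 / (5.67×10⁻⁸ × 6.00×10^14))^(1/4).
T = (5.70×10^15)^(1/4) = 8690 K.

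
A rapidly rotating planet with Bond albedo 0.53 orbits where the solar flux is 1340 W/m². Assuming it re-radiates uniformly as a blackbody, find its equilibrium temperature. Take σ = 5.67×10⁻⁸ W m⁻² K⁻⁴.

T ≈ 230 K

Power absorbed = (1−a)S·πR²; power emitted = 4πR²σT⁴. Equating and cancelling πR²:
T = ((1−a)S / 4σ)^(1/4) = (630 / (4 × 5.67×10⁻⁸))^(1/4) = (2.78×10^9)^(1/4).
T = 230 K.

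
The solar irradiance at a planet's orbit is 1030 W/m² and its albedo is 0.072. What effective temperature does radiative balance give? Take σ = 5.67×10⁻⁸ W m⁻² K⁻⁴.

T ≈ 255 K

Power absorbed = (1−a)S·πR²; power emitted = 4πR²σT⁴. Equating and cancelling πR²:
T = ((1−a)S / 4σ)^(1/4) = (956 / (4 × 5.67×10⁻⁸))^(1/4) = (4.21×10^9)^(1/4).
T = 255 K.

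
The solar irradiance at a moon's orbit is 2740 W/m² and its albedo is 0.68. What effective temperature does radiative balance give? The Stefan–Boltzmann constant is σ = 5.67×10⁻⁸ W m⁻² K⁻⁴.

T ≈ 249 K

Power absorbed = (1−a)S·πR²; power emitted = 4πR²σT⁴. Equating and cancelling πR²:
T = ((1−a)S / 4σ)^(1/4) = (877 / (4 × 5.67×10⁻⁸))^(1/4) = (3.87×10^9)^(1/4).
T = 249 K.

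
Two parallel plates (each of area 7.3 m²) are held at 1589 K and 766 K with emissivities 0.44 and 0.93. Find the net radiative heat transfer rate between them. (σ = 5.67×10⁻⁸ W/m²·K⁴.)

Q ≈ 1.06×10^6 W

For two large parallel gray plates, q = σ(T₁⁴ − T₂⁴) / (1/ε₁ + 1/ε₂ − 1).
1/ε₁ + 1/ε₂ − 1 = 1/0.44 + 1/0.93 − 1 = 2.348.
T₁⁴ − T₂⁴ = 6.38×10^12 − 3.44×10^11 = 6.03×10^12 K⁴.
q = 5.67×10⁻⁸ × 6.03×10^12 / 2.348 = 1.46×10^5 W/m².
Q = q·A = 1.46×10^5 × 7.3 = 1.06×10^6 W.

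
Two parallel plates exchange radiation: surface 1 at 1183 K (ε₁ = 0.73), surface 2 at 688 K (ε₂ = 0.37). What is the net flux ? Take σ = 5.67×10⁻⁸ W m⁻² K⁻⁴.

q ≈ 32000 W/m²

For two large parallel gray plates, q = σ(T₁⁴ − T₂⁴) / (1/ε₁ + 1/ε₂ − 1).
1/ε₁ + 1/ε₂ − 1 = 1/0.73 + 1/0.37 − 1 = 3.073.
T₁⁴ − T₂⁴ = 1.96×10^12 − 2.24×10^11 = 1.73×10^12 K⁴.
q = 5.67×10⁻⁸ × 1.73×10^12 / 3.073 = 32000 W/m².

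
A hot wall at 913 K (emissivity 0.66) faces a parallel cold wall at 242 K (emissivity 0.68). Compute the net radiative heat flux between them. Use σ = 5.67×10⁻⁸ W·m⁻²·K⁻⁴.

For two large parallel gray plates, q = σ(T₁⁴ − T₂⁴) / (1/ε₁ + 1/ε₂ − 1).
1/ε₁ + 1/ε₂ − 1 = 1/0.66 + 1/0.68 − 1 = 1.986.
T₁⁴ − T₂⁴ = 6.95×10^11 − 3.43×10^9 = 6.91×10^11 K⁴.
q = 5.67×10⁻⁸ × 6.91×10^11 / 1.986 = 19700 W/m².

q ≈ 19700 W/m²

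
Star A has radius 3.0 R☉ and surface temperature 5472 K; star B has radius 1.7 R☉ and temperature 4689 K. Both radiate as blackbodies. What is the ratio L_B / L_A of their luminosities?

L_B/L_A ≈ 0.173

L = 4πR²σT⁴ ∝ R²T⁴, so L_B/L_A = (1.7/3.0)² × (4689/5472)⁴ = 0.321 × 0.539 = 0.173.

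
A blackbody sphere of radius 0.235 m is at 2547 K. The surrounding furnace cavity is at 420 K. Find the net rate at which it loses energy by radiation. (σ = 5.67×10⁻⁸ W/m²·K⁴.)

Q ≈ 1.65×10^6 W

A = 4πr² = 4π × (0.235)² = 0.694 m².
Q = σA(T⁴ − T_s⁴). T⁴ − T_s⁴ = (2547)⁴ − (420)⁴ = 4.21×10^13 − 3.11×10^10 = 4.21×10^13 K⁴.
Q = 5.67×10⁻⁸ × 0.694 × 4.21×10^13 = 1.65×10^6 W.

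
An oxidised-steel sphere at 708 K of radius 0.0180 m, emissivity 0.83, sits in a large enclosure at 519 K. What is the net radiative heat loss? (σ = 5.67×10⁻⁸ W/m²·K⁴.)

Q ≈ 34.2 W

A = 4πr² = 4π × (0.0180)² = 4.07×10^-3 m².
Q = εσA(T⁴ − T_s⁴). T⁴ − T_s⁴ = (708)⁴ − (519)⁴ = 2.51×10^11 − 7.26×10^10 = 1.79×10^11 K⁴.
Q = 0.83 × 5.67×10⁻⁸ × 4.07×10^-3 × 1.79×10^11 = 34.2 W.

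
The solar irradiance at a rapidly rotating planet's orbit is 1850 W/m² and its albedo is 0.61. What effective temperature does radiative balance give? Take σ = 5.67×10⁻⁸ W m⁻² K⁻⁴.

Power absorbed = (1−a)S·πR²; power emitted = 4πR²σT⁴. Equating and cancelling πR²:
T = ((1−a)S / 4σ)^(1/4) = (722 / (4 × 5.67×10⁻⁸))^(1/4) = (3.18×10^9)^(1/4).
T = 237 K.

T ≈ 237 K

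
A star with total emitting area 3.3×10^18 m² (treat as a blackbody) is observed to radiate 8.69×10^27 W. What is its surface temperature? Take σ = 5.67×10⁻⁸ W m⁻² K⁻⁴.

T ≈ 14700 K

From P = σAT⁴, T = (P / σA)^(1/4) = (8.69×10^27 / (5.67×10⁻⁸ × 3.30×10^18))^(1/4).
T = (4.64×10^16)^(1/4) = 14700 K.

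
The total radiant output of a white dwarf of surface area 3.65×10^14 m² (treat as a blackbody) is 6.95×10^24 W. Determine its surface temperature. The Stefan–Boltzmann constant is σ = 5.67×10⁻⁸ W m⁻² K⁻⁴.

From P = σAT⁴, T = (P / σA)^(1/4) = (6.95×10^24 / (5.67×10⁻⁸ × 3.65×10^14))^(1/4).
T = (3.36×10^17)^(1/4) = 24100 K.

T ≈ 24100 K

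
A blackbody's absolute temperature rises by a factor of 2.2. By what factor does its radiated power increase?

P ∝ T⁴, so the power scales as (2.2)⁴ = 23.4.

factor ≈ 23.4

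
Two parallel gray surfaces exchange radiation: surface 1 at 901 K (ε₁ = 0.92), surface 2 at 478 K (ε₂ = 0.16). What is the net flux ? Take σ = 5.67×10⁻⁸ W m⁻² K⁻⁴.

For two large parallel gray plates, q = σ(T₁⁴ − T₂⁴) / (1/ε₁ + 1/ε₂ − 1).
1/ε₁ + 1/ε₂ − 1 = 1/0.92 + 1/0.16 − 1 = 6.337.
T₁⁴ − T₂⁴ = 6.59×10^11 − 5.22×10^10 = 6.07×10^11 K⁴.
q = 5.67×10⁻⁸ × 6.07×10^11 / 6.337 = 5430 W/m².

q ≈ 5430 W/m²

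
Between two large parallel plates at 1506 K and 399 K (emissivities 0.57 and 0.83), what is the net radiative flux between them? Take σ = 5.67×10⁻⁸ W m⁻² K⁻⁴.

For two large parallel gray plates, q = σ(T₁⁴ − T₂⁴) / (1/ε₁ + 1/ε₂ − 1).
1/ε₁ + 1/ε₂ − 1 = 1/0.57 + 1/0.83 − 1 = 1.959.
T₁⁴ − T₂⁴ = 5.14×10^12 − 2.53×10^10 = 5.12×10^12 K⁴.
q = 5.67×10⁻⁸ × 5.12×10^12 / 1.959 = 1.48×10^5 W/m².

q ≈ 1.48×10^5 W/m²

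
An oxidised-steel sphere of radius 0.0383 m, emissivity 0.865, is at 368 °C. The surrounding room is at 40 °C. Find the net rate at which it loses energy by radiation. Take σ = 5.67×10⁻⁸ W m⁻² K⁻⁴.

Q ≈ 144 W

A = 4πr² = 4π × (0.0383)² = 0.0184 m².
Convert: 368 °C = 641 K; 40 °C = 313 K.
Q = εσA(T⁴ − T_s⁴). T⁴ − T_s⁴ = (641)⁴ − (313)⁴ = 1.69×10^11 − 9.60×10^9 = 1.59×10^11 K⁴.
Q = 0.865 × 5.67×10⁻⁸ × 0.0184 × 1.59×10^11 = 144 W.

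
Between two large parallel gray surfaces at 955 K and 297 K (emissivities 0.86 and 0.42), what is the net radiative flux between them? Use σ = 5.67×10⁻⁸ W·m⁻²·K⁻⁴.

q ≈ 18400 W/m²

For two large parallel gray plates, q = σ(T₁⁴ − T₂⁴) / (1/ε₁ + 1/ε₂ − 1).
1/ε₁ + 1/ε₂ − 1 = 1/0.86 + 1/0.42 − 1 = 2.544.
T₁⁴ − T₂⁴ = 8.32×10^11 − 7.78×10^9 = 8.24×10^11 K⁴.
q = 5.67×10⁻⁸ × 8.24×10^11 / 2.544 = 18400 W/m².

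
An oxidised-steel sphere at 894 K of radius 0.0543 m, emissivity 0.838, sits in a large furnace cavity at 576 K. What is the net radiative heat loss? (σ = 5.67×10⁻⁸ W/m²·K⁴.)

Q ≈ 931 W

A = 4πr² = 4π × (0.0543)² = 0.0371 m².
Q = εσA(T⁴ − T_s⁴). T⁴ − T_s⁴ = (894)⁴ − (576)⁴ = 6.39×10^11 − 1.10×10^11 = 5.29×10^11 K⁴.
Q = 0.838 × 5.67×10⁻⁸ × 0.0371 × 5.29×10^11 = 931 W.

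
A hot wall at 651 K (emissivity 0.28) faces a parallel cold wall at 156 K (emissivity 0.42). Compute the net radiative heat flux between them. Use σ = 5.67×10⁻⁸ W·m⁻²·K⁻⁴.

For two large parallel gray plates, q = σ(T₁⁴ − T₂⁴) / (1/ε₁ + 1/ε₂ − 1).
1/ε₁ + 1/ε₂ − 1 = 1/0.28 + 1/0.42 − 1 = 4.952.
T₁⁴ − T₂⁴ = 1.80×10^11 − 5.92×10^8 = 1.79×10^11 K⁴.
q = 5.67×10⁻⁸ × 1.79×10^11 / 4.952 = 2050 W/m².

q ≈ 2050 W/m²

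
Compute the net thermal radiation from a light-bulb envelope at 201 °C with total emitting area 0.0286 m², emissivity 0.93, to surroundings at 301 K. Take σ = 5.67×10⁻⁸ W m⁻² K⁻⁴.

Convert: 201 °C = 474 K.
Q = εσA(T⁴ − T_s⁴). T⁴ − T_s⁴ = (474)⁴ − (301)⁴ = 5.05×10^10 − 8.21×10^9 = 4.23×10^10 K⁴.
Q = 0.93 × 5.67×10⁻⁸ × 0.0286 × 4.23×10^10 = 63.7 W.

Q ≈ 63.7 W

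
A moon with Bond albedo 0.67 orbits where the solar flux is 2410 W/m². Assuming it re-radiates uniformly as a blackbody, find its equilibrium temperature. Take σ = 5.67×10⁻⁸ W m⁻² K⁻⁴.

T ≈ 243 K

Power absorbed = (1−a)S·πR²; power emitted = 4πR²σT⁴. Equating and cancelling πR²:
T = ((1−a)S / 4σ)^(1/4) = (795 / (4 × 5.67×10⁻⁸))^(1/4) = (3.51×10^9)^(1/4).
T = 243 K.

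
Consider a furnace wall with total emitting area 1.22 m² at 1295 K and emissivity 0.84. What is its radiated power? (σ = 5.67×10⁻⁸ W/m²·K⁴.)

P = εσAT⁴ = 0.84 × 5.67×10⁻⁸ × 1.22 × (1295)⁴ = 0.84 × 5.67×10⁻⁸ × 1.22 × 2.81×10^12.
P = 1.63×10^5 W.

P ≈ 1.63×10^5 W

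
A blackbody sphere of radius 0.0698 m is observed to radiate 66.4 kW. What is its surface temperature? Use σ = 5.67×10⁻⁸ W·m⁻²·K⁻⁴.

T ≈ 2090 K

A = 4πr² = 4π × (0.0698)² = 0.0612 m².
From P = σAT⁴, T = (P / σA)^(1/4) = (66400 / (5.67×10⁻⁸ × 0.0612))^(1/4).
T = (1.91×10^13)^(1/4) = 2090 K.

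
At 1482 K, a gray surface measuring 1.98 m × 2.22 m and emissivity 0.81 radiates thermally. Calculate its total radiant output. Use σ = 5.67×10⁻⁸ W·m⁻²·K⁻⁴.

P ≈ 9.74×10^5 W

A = 1.98 × 2.22 = 4.40 m².
P = εσAT⁴ = 0.81 × 5.67×10⁻⁸ × 4.40 × (1482)⁴ = 0.81 × 5.67×10⁻⁸ × 4.40 × 4.82×10^12.
P = 9.74×10^5 W.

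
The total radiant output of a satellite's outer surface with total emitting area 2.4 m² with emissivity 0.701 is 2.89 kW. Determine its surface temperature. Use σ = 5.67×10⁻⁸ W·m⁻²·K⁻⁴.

T ≈ 417 K

From P = εσAT⁴, T = (P / εσA)^(1/4) = (2890 / (0.701 × 5.67×10⁻⁸ × 2.40))^(1/4).
T = (3.03×10^10)^(1/4) = 417 K.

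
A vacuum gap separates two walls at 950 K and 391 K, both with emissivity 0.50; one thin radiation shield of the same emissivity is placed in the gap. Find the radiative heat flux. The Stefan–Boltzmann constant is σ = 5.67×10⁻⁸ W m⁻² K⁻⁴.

q ≈ 7480 W/m²

Each of the 2 gaps contributes resistance (2/ε − 1) = 2/0.50 − 1 = 3.000; total = 6.000.
q = σ(T₁⁴ − T₂⁴) / 6.000 = 5.67×10⁻⁸ × 7.91×10^11 / 6.000 = 7480 W/m².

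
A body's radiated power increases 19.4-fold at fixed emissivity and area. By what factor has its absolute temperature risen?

factor ≈ 2.10

P ∝ T⁴ ⇒ T ∝ P^(1/4), so T scales by (19.4)^(1/4) = 2.10.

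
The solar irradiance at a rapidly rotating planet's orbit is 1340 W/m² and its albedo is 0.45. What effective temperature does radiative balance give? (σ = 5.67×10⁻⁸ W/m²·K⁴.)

T ≈ 239 K

Power absorbed = (1−a)S·πR²; power emitted = 4πR²σT⁴. Equating and cancelling πR²:
T = ((1−a)S / 4σ)^(1/4) = (737 / (4 × 5.67×10⁻⁸))^(1/4) = (3.25×10^9)^(1/4).
T = 239 K.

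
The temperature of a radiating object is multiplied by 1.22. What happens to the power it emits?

P ∝ T⁴, so the power scales as (1.22)⁴ = 2.22.

factor ≈ 2.22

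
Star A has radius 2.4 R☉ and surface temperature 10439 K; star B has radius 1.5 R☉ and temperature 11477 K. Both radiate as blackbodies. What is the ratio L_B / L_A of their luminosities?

L_B/L_A ≈ 0.571

L = 4πR²σT⁴ ∝ R²T⁴, so L_B/L_A = (1.5/2.4)² × (11477/10439)⁴ = 0.391 × 1.46 = 0.571.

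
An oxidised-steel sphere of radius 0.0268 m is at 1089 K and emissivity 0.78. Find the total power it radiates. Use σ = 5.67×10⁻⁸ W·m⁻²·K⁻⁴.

P ≈ 561 W

A = 4πr² = 4π × (0.0268)² = 9.03×10^-3 m².
Stefan–Boltzmann: P = εσAT⁴ = 0.78 × 5.67×10⁻⁸ × 9.03×10^-3 × (1089)⁴ = 0.78 × 5.67×10⁻⁸ × 9.03×10^-3 × 1.41×10^12.
P = 561 W.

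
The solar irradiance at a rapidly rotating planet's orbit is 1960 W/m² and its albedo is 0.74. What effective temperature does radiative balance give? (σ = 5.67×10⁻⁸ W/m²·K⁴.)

T ≈ 218 K

Power absorbed = (1−a)S·πR²; power emitted = 4πR²σT⁴. Equating and cancelling πR²:
T = ((1−a)S / 4σ)^(1/4) = (510 / (4 × 5.67×10⁻⁸))^(1/4) = (2.25×10^9)^(1/4).
T = 218 K.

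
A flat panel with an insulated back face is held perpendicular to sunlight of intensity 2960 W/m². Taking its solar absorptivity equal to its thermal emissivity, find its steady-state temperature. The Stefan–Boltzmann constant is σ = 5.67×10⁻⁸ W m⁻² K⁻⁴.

Absorbed flux αS = emitted flux εσT⁴ (one radiating face); with α = ε, T = (S/σ)^(1/4).
T = (2960 / 5.67×10⁻⁸)^(1/4) = (5.22×10^10)^(1/4).
T = 478 K.

T ≈ 478 K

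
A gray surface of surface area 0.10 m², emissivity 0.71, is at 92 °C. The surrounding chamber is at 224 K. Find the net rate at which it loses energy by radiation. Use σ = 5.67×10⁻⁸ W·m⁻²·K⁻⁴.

Convert: 92 °C = 365 K.
Q = εσA(T⁴ − T_s⁴). T⁴ − T_s⁴ = (365)⁴ − (224)⁴ = 1.77×10^10 − 2.52×10^9 = 1.52×10^10 K⁴.
Q = 0.71 × 5.67×10⁻⁸ × 0.100 × 1.52×10^10 = 61.3 W.

Q ≈ 61.3 W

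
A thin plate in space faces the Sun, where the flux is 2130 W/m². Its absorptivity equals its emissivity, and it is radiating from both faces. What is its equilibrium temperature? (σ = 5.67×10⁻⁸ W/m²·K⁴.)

T ≈ 370 K

Absorbed flux αS = emitted flux 2εσT⁴ per unit area; with α = ε this gives T = (S/2σ)^(1/4).
T = (2130 / (2 × 5.67×10⁻⁸))^(1/4) = (1.88×10^10)^(1/4).
T = 370 K.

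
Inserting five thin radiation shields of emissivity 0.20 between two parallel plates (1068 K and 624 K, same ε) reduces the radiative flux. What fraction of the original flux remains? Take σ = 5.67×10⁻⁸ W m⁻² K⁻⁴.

With N identical shields there are N+1 = 6 gaps in series, each with the same radiative resistance, so the flux falls to 1/(N+1) of its unshielded value.

ratio ≈ 0.167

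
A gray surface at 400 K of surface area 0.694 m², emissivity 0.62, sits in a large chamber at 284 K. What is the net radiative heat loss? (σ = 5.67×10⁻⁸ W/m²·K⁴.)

Q ≈ 466 W

Q = εσA(T⁴ − T_s⁴). T⁴ − T_s⁴ = (400)⁴ − (284)⁴ = 2.56×10^10 − 6.51×10^9 = 1.91×10^10 K⁴.
Q = 0.62 × 5.67×10⁻⁸ × 0.694 × 1.91×10^10 = 466 W.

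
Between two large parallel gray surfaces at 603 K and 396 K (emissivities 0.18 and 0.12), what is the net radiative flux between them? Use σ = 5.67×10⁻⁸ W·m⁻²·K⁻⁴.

q ≈ 473 W/m²

For two large parallel gray plates, q = σ(T₁⁴ − T₂⁴) / (1/ε₁ + 1/ε₂ − 1).
1/ε₁ + 1/ε₂ − 1 = 1/0.18 + 1/0.12 − 1 = 12.89.
T₁⁴ − T₂⁴ = 1.32×10^11 − 2.46×10^10 = 1.08×10^11 K⁴.
q = 5.67×10⁻⁸ × 1.08×10^11 / 12.89 = 473 W/m².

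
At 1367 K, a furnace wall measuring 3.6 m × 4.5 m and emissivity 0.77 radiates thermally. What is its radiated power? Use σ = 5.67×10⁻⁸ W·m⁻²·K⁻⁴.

A = 3.6 × 4.5 = 16.2 m².
Stefan–Boltzmann: P = εσAT⁴ = 0.77 × 5.67×10⁻⁸ × 16.2 × (1367)⁴ = 0.77 × 5.67×10⁻⁸ × 16.2 × 3.49×10^12.
P = 2.47×10^6 W.

P ≈ 2.47×10^6 W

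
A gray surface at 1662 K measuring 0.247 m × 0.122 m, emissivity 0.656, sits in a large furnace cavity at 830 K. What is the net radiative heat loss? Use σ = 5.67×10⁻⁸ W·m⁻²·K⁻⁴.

A = 0.247 × 0.122 = 0.0301 m².
Q = εσA(T⁴ − T_s⁴). T⁴ − T_s⁴ = (1662)⁴ − (830)⁴ = 7.63×10^12 − 4.75×10^11 = 7.16×10^12 K⁴.
Q = 0.656 × 5.67×10⁻⁸ × 0.0301 × 7.16×10^12 = 8020 W.

Q ≈ 8020 W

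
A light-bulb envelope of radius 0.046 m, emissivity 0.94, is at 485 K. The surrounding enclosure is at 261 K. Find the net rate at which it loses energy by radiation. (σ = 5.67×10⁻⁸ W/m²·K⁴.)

A = 4πr² = 4π × (0.046)² = 0.0266 m².
Q = εσA(T⁴ − T_s⁴). T⁴ − T_s⁴ = (485)⁴ − (261)⁴ = 5.53×10^10 − 4.64×10^9 = 5.07×10^10 K⁴.
Q = 0.94 × 5.67×10⁻⁸ × 0.0266 × 5.07×10^10 = 71.8 W.

Q ≈ 71.8 W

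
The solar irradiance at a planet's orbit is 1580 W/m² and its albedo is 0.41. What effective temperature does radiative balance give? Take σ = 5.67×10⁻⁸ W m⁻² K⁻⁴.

Power absorbed = (1−a)S·πR²; power emitted = 4πR²σT⁴. Equating and cancelling πR²:
T = ((1−a)S / 4σ)^(1/4) = (932 / (4 × 5.67×10⁻⁸))^(1/4) = (4.11×10^9)^(1/4).
T = 253 K.

T ≈ 253 K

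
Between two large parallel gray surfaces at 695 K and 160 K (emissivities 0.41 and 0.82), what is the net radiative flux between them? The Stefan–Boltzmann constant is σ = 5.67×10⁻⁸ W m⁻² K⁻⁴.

For two large parallel gray plates, q = σ(T₁⁴ − T₂⁴) / (1/ε₁ + 1/ε₂ − 1).
1/ε₁ + 1/ε₂ − 1 = 1/0.41 + 1/0.82 − 1 = 2.659.
T₁⁴ − T₂⁴ = 2.33×10^11 − 6.55×10^8 = 2.33×10^11 K⁴.
q = 5.67×10⁻⁸ × 2.33×10^11 / 2.659 = 4960 W/m².

q ≈ 4960 W/m²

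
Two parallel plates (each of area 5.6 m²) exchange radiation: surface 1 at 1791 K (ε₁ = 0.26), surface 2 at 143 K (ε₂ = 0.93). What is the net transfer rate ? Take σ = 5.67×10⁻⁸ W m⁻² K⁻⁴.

Q ≈ 8.33×10^5 W

For two large parallel gray plates, q = σ(T₁⁴ − T₂⁴) / (1/ε₁ + 1/ε₂ − 1).
1/ε₁ + 1/ε₂ − 1 = 1/0.26 + 1/0.93 − 1 = 3.921.
T₁⁴ − T₂⁴ = 1.03×10^13 − 4.18×10^8 = 1.03×10^13 K⁴.
q = 5.67×10⁻⁸ × 1.03×10^13 / 3.921 = 1.49×10^5 W/m².
Q = q·A = 1.49×10^5 × 5.6 = 8.33×10^5 W.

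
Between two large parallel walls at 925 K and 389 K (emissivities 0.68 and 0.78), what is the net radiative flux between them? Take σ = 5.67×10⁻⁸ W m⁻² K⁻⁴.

For two large parallel gray plates, q = σ(T₁⁴ − T₂⁴) / (1/ε₁ + 1/ε₂ − 1).
1/ε₁ + 1/ε₂ − 1 = 1/0.68 + 1/0.78 − 1 = 1.753.
T₁⁴ − T₂⁴ = 7.32×10^11 − 2.29×10^10 = 7.09×10^11 K⁴.
q = 5.67×10⁻⁸ × 7.09×10^11 / 1.753 = 22900 W/m².

q ≈ 22900 W/m²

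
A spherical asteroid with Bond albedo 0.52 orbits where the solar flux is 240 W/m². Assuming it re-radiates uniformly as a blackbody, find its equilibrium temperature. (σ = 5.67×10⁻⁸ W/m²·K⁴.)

T ≈ 150 K

Power absorbed = (1−a)S·πR²; power emitted = 4πR²σT⁴. Equating and cancelling πR²:
T = ((1−a)S / 4σ)^(1/4) = (115 / (4 × 5.67×10⁻⁸))^(1/4) = (5.08×10^8)^(1/4).
T = 150 K.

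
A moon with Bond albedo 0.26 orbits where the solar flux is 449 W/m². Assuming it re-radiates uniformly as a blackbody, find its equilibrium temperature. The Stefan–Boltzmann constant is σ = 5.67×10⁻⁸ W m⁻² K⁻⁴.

T ≈ 196 K

Power absorbed = (1−a)S·πR²; power emitted = 4πR²σT⁴. Equating and cancelling πR²:
T = ((1−a)S / 4σ)^(1/4) = (332 / (4 × 5.67×10⁻⁸))^(1/4) = (1.46×10^9)^(1/4).
T = 196 K.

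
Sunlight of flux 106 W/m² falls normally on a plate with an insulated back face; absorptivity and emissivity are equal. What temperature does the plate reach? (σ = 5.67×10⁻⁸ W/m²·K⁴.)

T ≈ 208 K

Absorbed flux αS = emitted flux εσT⁴ (one radiating face); with α = ε, T = (S/σ)^(1/4).
T = (106 / 5.67×10⁻⁸)^(1/4) = (1.87×10^9)^(1/4).
T = 208 K.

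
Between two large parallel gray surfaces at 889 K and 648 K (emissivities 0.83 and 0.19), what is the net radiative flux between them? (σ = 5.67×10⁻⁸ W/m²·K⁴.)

For two large parallel gray plates, q = σ(T₁⁴ − T₂⁴) / (1/ε₁ + 1/ε₂ − 1).
1/ε₁ + 1/ε₂ − 1 = 1/0.83 + 1/0.19 − 1 = 5.468.
T₁⁴ − T₂⁴ = 6.25×10^11 − 1.76×10^11 = 4.48×10^11 K⁴.
q = 5.67×10⁻⁸ × 4.48×10^11 / 5.468 = 4650 W/m².

q ≈ 4650 W/m²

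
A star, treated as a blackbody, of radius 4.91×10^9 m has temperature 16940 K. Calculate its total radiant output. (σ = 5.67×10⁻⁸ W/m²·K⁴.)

P ≈ 1.41×10^30 W

A = 4πr² = 4π × (4.91×10^9)² = 3.03×10^20 m².
P = σAT⁴ = 5.67×10⁻⁸ × 3.03×10^20 × (16940)⁴ = 5.67×10⁻⁸ × 3.03×10^20 × 8.23×10^16.
P = 1.41×10^30 W.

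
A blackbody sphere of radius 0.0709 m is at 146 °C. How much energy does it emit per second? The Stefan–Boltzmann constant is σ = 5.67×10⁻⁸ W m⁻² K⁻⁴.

A = 4πr² = 4π × (0.0709)² = 0.0632 m².
146 °C = 419 K.
P = σAT⁴ = 5.67×10⁻⁸ × 0.0632 × (419)⁴ = 5.67×10⁻⁸ × 0.0632 × 3.08×10^10.
P = 110 W.

P ≈ 110 W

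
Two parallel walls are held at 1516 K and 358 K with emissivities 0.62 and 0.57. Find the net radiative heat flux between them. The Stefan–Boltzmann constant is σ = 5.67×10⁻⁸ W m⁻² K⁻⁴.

q ≈ 1.26×10^5 W/m²

For two large parallel gray plates, q = σ(T₁⁴ − T₂⁴) / (1/ε₁ + 1/ε₂ − 1).
1/ε₁ + 1/ε₂ − 1 = 1/0.62 + 1/0.57 − 1 = 2.367.
T₁⁴ − T₂⁴ = 5.28×10^12 − 1.64×10^10 = 5.27×10^12 K⁴.
q = 5.67×10⁻⁸ × 5.27×10^12 / 2.367 = 1.26×10^5 W/m².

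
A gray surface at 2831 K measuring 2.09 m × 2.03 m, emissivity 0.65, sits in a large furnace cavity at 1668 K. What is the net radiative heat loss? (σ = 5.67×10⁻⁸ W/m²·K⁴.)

A = 2.09 × 2.03 = 4.24 m².
Q = εσA(T⁴ − T_s⁴). T⁴ − T_s⁴ = (2831)⁴ − (1668)⁴ = 6.42×10^13 − 7.74×10^12 = 5.65×10^13 K⁴.
Q = 0.65 × 5.67×10⁻⁸ × 4.24 × 5.65×10^13 = 8.83×10^6 W.

Q ≈ 8.83×10^6 W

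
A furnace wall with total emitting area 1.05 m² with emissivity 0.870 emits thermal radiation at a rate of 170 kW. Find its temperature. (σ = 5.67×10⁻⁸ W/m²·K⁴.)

From P = εσAT⁴, T = (P / εσA)^(1/4) = (1.70×10^5 / (0.870 × 5.67×10⁻⁸ × 1.05))^(1/4).
T = (3.28×10^12)^(1/4) = 1350 K.

T ≈ 1350 K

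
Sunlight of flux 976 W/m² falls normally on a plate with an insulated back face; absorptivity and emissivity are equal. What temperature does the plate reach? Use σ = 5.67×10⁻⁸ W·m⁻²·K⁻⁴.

T ≈ 362 K

Absorbed flux αS = emitted flux εσT⁴ (one radiating face); with α = ε, T = (S/σ)^(1/4).
T = (976 / 5.67×10⁻⁸)^(1/4) = (1.72×10^10)^(1/4).
T = 362 K.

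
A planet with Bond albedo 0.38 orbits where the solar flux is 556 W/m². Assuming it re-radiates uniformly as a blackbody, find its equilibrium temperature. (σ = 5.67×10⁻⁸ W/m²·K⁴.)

Power absorbed = (1−a)S·πR²; power emitted = 4πR²σT⁴. Equating and cancelling πR²:
T = ((1−a)S / 4σ)^(1/4) = (345 / (4 × 5.67×10⁻⁸))^(1/4) = (1.52×10^9)^(1/4).
T = 197 K.

T ≈ 197 K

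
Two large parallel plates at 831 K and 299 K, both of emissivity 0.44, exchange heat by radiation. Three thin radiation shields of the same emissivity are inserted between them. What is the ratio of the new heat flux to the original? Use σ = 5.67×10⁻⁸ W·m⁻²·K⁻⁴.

ratio ≈ 0.250

With N identical shields there are N+1 = 4 gaps in series, each with the same radiative resistance, so the flux falls to 1/(N+1) of its unshielded value.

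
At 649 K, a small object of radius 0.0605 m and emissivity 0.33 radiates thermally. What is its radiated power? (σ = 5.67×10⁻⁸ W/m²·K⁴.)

A = 4πr² = 4π × (0.0605)² = 0.0460 m².
P = εσAT⁴ = 0.33 × 5.67×10⁻⁸ × 0.0460 × (649)⁴ = 0.33 × 5.67×10⁻⁸ × 0.0460 × 1.77×10^11.
P = 153 W.

P ≈ 153 W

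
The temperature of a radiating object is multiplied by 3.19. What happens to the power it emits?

P ∝ T⁴, so the power scales as (3.19)⁴ = 104.

factor ≈ 104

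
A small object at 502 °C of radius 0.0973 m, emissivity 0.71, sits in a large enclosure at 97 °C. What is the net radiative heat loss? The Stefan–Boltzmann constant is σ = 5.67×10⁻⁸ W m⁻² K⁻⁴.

A = 4πr² = 4π × (0.0973)² = 0.119 m².
Convert: 502 °C = 775 K; 97 °C = 370 K.
Q = εσA(T⁴ − T_s⁴). T⁴ − T_s⁴ = (775)⁴ − (370)⁴ = 3.61×10^11 − 1.87×10^10 = 3.42×10^11 K⁴.
Q = 0.71 × 5.67×10⁻⁸ × 0.119 × 3.42×10^11 = 1640 W.

Q ≈ 1640 W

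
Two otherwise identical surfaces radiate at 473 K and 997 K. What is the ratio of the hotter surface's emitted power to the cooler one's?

P ∝ T⁴, so the ratio is (997/473)⁴ = (2.108)⁴ = 19.7.

ratio ≈ 19.7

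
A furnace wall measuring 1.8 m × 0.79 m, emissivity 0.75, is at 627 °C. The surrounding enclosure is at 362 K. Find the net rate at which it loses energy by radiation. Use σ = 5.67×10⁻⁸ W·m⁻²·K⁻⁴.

Q ≈ 38600 W

A = 1.8 × 0.79 = 1.42 m².
Convert: 627 °C = 900 K.
Q = εσA(T⁴ − T_s⁴). T⁴ − T_s⁴ = (900)⁴ − (362)⁴ = 6.56×10^11 − 1.72×10^10 = 6.39×10^11 K⁴.
Q = 0.75 × 5.67×10⁻⁸ × 1.42 × 6.39×10^11 = 38600 W.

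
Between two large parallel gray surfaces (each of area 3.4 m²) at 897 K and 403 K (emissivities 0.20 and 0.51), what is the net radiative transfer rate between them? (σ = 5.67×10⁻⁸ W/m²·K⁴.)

For two large parallel gray plates, q = σ(T₁⁴ − T₂⁴) / (1/ε₁ + 1/ε₂ − 1).
1/ε₁ + 1/ε₂ − 1 = 1/0.20 + 1/0.51 − 1 = 5.961.
T₁⁴ − T₂⁴ = 6.47×10^11 − 2.64×10^10 = 6.21×10^11 K⁴.
q = 5.67×10⁻⁸ × 6.21×10^11 / 5.961 = 5910 W/m².
Q = q·A = 5910 × 3.4 = 20100 W.

Q ≈ 20100 W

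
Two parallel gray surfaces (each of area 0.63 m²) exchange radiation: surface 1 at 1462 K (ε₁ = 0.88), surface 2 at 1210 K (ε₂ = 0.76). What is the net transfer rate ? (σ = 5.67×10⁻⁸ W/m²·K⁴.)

Q ≈ 59700 W

For two large parallel gray plates, q = σ(T₁⁴ − T₂⁴) / (1/ε₁ + 1/ε₂ − 1).
1/ε₁ + 1/ε₂ − 1 = 1/0.88 + 1/0.76 − 1 = 1.452.
T₁⁴ − T₂⁴ = 4.57×10^12 − 2.14×10^12 = 2.43×10^12 K⁴.
q = 5.67×10⁻⁸ × 2.43×10^12 / 1.452 = 94700 W/m².
Q = q·A = 94700 × 0.63 = 59700 W.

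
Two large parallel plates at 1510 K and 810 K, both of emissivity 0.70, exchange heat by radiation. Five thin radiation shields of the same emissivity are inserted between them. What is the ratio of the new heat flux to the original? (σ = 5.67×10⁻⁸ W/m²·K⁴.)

With N identical shields there are N+1 = 6 gaps in series, each with the same radiative resistance, so the flux falls to 1/(N+1) of its unshielded value.

ratio ≈ 0.167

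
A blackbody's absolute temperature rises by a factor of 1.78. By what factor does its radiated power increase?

factor ≈ 10.0

P ∝ T⁴, so the power scales as (1.78)⁴ = 10.0.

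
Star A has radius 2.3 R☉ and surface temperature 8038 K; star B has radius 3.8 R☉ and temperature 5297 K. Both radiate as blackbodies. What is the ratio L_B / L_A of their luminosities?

L = 4πR²σT⁴ ∝ R²T⁴, so L_B/L_A = (3.8/2.3)² × (5297/8038)⁴ = 2.73 × 0.189 = 0.515.

L_B/L_A ≈ 0.515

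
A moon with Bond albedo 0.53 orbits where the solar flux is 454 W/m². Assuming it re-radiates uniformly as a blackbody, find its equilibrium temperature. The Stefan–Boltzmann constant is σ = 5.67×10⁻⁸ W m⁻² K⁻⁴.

T ≈ 175 K

Power absorbed = (1−a)S·πR²; power emitted = 4πR²σT⁴. Equating and cancelling πR²:
T = ((1−a)S / 4σ)^(1/4) = (213 / (4 × 5.67×10⁻⁸))^(1/4) = (9.41×10^8)^(1/4).
T = 175 K.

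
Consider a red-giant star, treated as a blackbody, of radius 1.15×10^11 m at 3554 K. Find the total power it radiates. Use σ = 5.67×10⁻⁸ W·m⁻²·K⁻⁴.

A = 4πr² = 4π × (1.15×10^11)² = 1.66×10^23 m².
P = σAT⁴ = 5.67×10⁻⁸ × 1.66×10^23 × (3554)⁴ = 5.67×10⁻⁸ × 1.66×10^23 × 1.60×10^14.
P = 1.50×10^30 W.

P ≈ 1.50×10^30 W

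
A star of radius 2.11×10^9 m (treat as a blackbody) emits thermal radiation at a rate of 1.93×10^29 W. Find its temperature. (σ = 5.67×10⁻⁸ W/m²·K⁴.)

A = 4πr² = 4π × (2.11×10^9)² = 5.59×10^19 m².
From P = σAT⁴, T = (P / σA)^(1/4) = (1.93×10^29 / (5.67×10⁻⁸ × 5.59×10^19))^(1/4).
T = (6.08×10^16)^(1/4) = 15700 K.

T ≈ 15700 K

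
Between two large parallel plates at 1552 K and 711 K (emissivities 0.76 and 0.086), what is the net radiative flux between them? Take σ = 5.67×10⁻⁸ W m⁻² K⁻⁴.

For two large parallel gray plates, q = σ(T₁⁴ − T₂⁴) / (1/ε₁ + 1/ε₂ − 1).
1/ε₁ + 1/ε₂ − 1 = 1/0.76 + 1/0.086 − 1 = 11.94.
T₁⁴ − T₂⁴ = 5.80×10^12 − 2.56×10^11 = 5.55×10^12 K⁴.
q = 5.67×10⁻⁸ × 5.55×10^12 / 11.94 = 26300 W/m².

q ≈ 26300 W/m²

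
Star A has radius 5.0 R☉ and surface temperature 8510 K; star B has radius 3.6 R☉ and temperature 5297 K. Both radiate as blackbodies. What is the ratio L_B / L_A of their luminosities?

L = 4πR²σT⁴ ∝ R²T⁴, so L_B/L_A = (3.6/5.0)² × (5297/8510)⁴ = 0.518 × 0.150 = 0.0778.

L_B/L_A ≈ 0.0778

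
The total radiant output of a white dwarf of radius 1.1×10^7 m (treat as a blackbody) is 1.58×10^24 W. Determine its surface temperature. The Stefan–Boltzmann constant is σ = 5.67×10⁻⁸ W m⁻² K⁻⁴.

A = 4πr² = 4π × (1.1×10^7)² = 1.52×10^15 m².
From P = σAT⁴, T = (P / σA)^(1/4) = (1.58×10^24 / (5.67×10⁻⁸ × 1.52×10^15))^(1/4).
T = (1.83×10^16)^(1/4) = 11600 K.

T ≈ 11600 K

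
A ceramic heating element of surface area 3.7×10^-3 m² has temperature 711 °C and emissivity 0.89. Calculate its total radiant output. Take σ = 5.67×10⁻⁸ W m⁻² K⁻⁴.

P ≈ 175 W

711 °C = 984 K.
Stefan–Boltzmann: P = εσAT⁴ = 0.89 × 5.67×10⁻⁸ × 3.70×10^-3 × (984)⁴ = 0.89 × 5.67×10⁻⁸ × 3.70×10^-3 × 9.38×10^11.
P = 175 W.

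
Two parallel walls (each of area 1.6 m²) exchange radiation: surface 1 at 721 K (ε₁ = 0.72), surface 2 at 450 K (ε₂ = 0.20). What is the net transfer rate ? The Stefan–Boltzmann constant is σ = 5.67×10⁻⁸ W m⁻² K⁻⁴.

Q ≈ 3860 W

For two large parallel gray plates, q = σ(T₁⁴ − T₂⁴) / (1/ε₁ + 1/ε₂ − 1).
1/ε₁ + 1/ε₂ − 1 = 1/0.72 + 1/0.20 − 1 = 5.389.
T₁⁴ − T₂⁴ = 2.70×10^11 − 4.10×10^10 = 2.29×10^11 K⁴.
q = 5.67×10⁻⁸ × 2.29×10^11 / 5.389 = 2410 W/m².
Q = q·A = 2410 × 1.6 = 3860 W.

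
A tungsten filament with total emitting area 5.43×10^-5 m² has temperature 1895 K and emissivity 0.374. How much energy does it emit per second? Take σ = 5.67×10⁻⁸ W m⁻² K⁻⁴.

Stefan–Boltzmann: P = εσAT⁴ = 0.374 × 5.67×10⁻⁸ × 5.43×10^-5 × (1895)⁴ = 0.374 × 5.67×10⁻⁸ × 5.43×10^-5 × 1.29×10^13.
P = 14.8 W.

P ≈ 14.8 W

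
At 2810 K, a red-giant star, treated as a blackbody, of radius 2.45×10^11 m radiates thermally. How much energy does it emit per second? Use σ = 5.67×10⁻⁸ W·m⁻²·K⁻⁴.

P ≈ 2.67×10^30 W

A = 4πr² = 4π × (2.45×10^11)² = 7.54×10^23 m².
P = σAT⁴ = 5.67×10⁻⁸ × 7.54×10^23 × (2810)⁴ = 5.67×10⁻⁸ × 7.54×10^23 × 6.23×10^13.
P = 2.67×10^30 W.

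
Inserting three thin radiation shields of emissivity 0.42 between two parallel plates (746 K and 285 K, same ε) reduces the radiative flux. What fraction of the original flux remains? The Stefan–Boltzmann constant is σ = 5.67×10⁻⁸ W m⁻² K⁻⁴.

ratio ≈ 0.250

With N identical shields there are N+1 = 4 gaps in series, each with the same radiative resistance, so the flux falls to 1/(N+1) of its unshielded value.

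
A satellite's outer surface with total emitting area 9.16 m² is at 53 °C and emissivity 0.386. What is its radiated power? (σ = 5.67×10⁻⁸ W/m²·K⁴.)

53 °C = 326 K.
P = εσAT⁴ = 0.386 × 5.67×10⁻⁸ × 9.16 × (326)⁴ = 0.386 × 5.67×10⁻⁸ × 9.16 × 1.13×10^10.
P = 2260 W.

P ≈ 2260 W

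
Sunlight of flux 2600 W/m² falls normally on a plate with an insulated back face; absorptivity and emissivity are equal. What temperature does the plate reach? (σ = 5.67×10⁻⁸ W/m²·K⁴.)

Absorbed flux αS = emitted flux εσT⁴ (one radiating face); with α = ε, T = (S/σ)^(1/4).
T = (2600 / 5.67×10⁻⁸)^(1/4) = (4.59×10^10)^(1/4).
T = 463 K.

T ≈ 463 K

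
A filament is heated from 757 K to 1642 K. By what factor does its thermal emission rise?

P ∝ T⁴, so the ratio is (1642/757)⁴ = (2.169)⁴ = 22.1.

ratio ≈ 22.1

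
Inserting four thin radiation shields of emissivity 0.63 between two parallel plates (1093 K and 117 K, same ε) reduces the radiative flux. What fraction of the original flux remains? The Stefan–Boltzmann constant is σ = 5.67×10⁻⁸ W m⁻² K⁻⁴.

ratio ≈ 0.200

With N identical shields there are N+1 = 5 gaps in series, each with the same radiative resistance, so the flux falls to 1/(N+1) of its unshielded value.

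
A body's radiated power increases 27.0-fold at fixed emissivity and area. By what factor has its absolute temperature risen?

factor ≈ 2.28

P ∝ T⁴ ⇒ T ∝ P^(1/4), so T scales by (27.0)^(1/4) = 2.28.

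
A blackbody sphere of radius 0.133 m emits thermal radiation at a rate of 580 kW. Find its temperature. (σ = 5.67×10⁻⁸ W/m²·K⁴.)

A = 4πr² = 4π × (0.133)² = 0.222 m².
From P = σAT⁴, T = (P / σA)^(1/4) = (5.80×10^5 / (5.67×10⁻⁸ × 0.222))^(1/4).
T = (4.60×10^13)^(1/4) = 2600 K.

T ≈ 2600 K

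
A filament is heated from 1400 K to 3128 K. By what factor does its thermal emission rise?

P ∝ T⁴, so the ratio is (3128/1400)⁴ = (2.234)⁴ = 24.9.

ratio ≈ 24.9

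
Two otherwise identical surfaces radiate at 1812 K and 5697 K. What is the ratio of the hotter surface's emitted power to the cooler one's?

ratio ≈ 97.7

P ∝ T⁴, so the ratio is (5697/1812)⁴ = (3.144)⁴ = 97.7.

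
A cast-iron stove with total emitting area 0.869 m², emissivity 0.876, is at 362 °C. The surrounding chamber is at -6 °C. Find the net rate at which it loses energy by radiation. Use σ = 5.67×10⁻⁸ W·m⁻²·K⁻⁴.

Q ≈ 6800 W

Convert: 362 °C = 635 K; -6 °C = 267 K.
Q = εσA(T⁴ − T_s⁴). T⁴ − T_s⁴ = (635)⁴ − (267)⁴ = 1.63×10^11 − 5.08×10^9 = 1.58×10^11 K⁴.
Q = 0.876 × 5.67×10⁻⁸ × 0.869 × 1.58×10^11 = 6800 W.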